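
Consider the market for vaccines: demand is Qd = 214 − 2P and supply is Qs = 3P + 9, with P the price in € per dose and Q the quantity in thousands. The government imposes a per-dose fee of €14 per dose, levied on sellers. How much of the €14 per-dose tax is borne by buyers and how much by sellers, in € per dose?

Buyers bear €8.4 per dose; sellers bear €5.6 per dose.

Before the tax: set 214 − 2P = 3P + 9 → P* = €41, Q* = 132.
With the tax collected from sellers, supply shifts: Qs = 3(P − 14) + 9.
Solving gives Q = 115.2 with buyers paying €49.4 and sellers receiving €35.4 (the €14 wedge).
Burden on buyers: €8.4; on sellers: €5.6. (They sum to €14.)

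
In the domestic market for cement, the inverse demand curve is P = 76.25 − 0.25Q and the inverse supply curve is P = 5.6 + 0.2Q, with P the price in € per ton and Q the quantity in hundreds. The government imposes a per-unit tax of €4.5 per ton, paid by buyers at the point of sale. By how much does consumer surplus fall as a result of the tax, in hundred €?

Consumer surplus falls by €380 hundred.

Rewrite in direct form: Qd = 305 − 4P and Qs = 5P − 28.
Without the tax, 305 − 4P = 5P − 28 gives 9P = 333, so P* = €37 and Q* = 157.
With the tax collected from buyers, demand (in seller-price terms) shifts: Qd = 305 − 4(P + 4.5).
New equilibrium: buyers pay €39.5, producers receive €35, Q = 147. (Wedge: Pb − Ps = 4.5.)
ΔCS is the trapezoid between Q = 147 and Q = 157 of height €2.5: ½ · (157 + 147) · 2.5 = €380.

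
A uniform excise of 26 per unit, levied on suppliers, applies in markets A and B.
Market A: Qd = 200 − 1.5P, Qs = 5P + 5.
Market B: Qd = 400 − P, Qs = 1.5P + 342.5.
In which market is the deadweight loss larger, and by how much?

Market A: pre-tax P* = 30, Q* = 155; post-tax Q = 125; deadweight loss = 390.
Market B: pre-tax P* = 23, Q* = 377; post-tax Q = 361.4; deadweight loss = 202.8.
Difference: 390 vs 202.8 → market A is larger by 187.2.

Market A, by 187.2.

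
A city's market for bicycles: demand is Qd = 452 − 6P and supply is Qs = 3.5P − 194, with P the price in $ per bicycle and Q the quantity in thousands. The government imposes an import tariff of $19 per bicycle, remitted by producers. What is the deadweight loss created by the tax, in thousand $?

Deadweight loss = $399 thousand.

Before the tax: set 452 − 6P = 3.5P − 194 → P* = $68, Q* = 44.
With the tax collected from producers, supply shifts: Qs = 3.5(P − 19) − 194.
New equilibrium: consumers pay $75, producers receive $56, Q = 2. (Wedge: Pb − Ps = 19.)
Quantity falls by |ΔQ| = |44 − 2| = 42.
DWL = ½ · t · |ΔQ| = ½ · 19 · 42 = $399.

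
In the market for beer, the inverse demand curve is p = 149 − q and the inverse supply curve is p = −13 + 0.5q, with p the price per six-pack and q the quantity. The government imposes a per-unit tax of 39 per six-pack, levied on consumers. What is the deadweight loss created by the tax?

Deadweight loss = 507.

Rewrite in direct form: qd = 149 − p and qs = 2p + 26.
Before the tax: set 149 − p = 2p + 26 → p* = 41, q* = 108.
With the tax collected from consumers, demand (in seller-price terms) shifts: qd = 149 − (p + 39).
New equilibrium: consumers pay 67, suppliers receive 28, q = 82. (Wedge: pb − ps = 39.)
Quantity falls by |ΔQ| = |108 − 82| = 26.
DWL = ½ · t · |ΔQ| = ½ · 39 · 26 = 507.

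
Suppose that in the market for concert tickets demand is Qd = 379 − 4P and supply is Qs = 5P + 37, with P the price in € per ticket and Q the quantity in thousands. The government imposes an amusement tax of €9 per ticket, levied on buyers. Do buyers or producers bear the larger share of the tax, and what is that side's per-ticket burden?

Before the tax: set 379 − 4P = 5P + 37 → P* = €38, Q* = 227.
With the tax collected from buyers, demand (in seller-price terms) shifts: Qd = 379 − 4(P + 9).
New equilibrium: buyers pay €43, producers receive €34, Q = 207. (Wedge: Pb − Ps = 9.)
Per-ticket burden: buyers €5, producers €4.
Buyers take the larger share because demand is less price-elastic here (demand slope 4 vs supply slope 5).

Buyers bear the larger share: €5 per ticket.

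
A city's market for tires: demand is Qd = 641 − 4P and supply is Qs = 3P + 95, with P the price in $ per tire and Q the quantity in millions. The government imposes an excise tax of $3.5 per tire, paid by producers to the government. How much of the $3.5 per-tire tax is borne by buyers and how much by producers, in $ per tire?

Buyers bear $1.5 per tire; producers bear $2 per tire.

Before the tax: set 641 − 4P = 3P + 95 → P* = $78, Q* = 329.
With the tax collected from producers, supply shifts: Qs = 3(P − 3.5) + 95.
Solving gives Q = 323 with buyers paying $79.5 and producers receiving $76 (the $3.5 wedge).
Burden on buyers: $1.5; on producers: $2. (They sum to $3.5.)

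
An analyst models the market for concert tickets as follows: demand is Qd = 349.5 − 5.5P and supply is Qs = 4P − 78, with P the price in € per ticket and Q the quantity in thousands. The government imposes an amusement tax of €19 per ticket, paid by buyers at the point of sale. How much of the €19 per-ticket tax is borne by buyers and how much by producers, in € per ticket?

Buyers bear €8 per ticket; producers bear €11 per ticket.

Without the tax, 349.5 − 5.5P = 4P − 78 gives 9.5P = 427.5, so P* = €45 and Q* = 102.
With the tax collected from buyers, demand (in seller-price terms) shifts: Qd = 349.5 − 5.5(P + 19).
Solving gives Q = 58 with buyers paying €53 and producers receiving €34 (the €19 wedge).
Burden on buyers: €8; on producers: €11. (They sum to €19.)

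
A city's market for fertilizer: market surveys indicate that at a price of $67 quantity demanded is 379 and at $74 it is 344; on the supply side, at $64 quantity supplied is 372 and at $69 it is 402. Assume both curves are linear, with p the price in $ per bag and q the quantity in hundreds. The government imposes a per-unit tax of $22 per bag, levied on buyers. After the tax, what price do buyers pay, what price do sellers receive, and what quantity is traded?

Demand slope: (344 − 379)/(74 − 67) = -5, so qd = 714 − 5p.
Supply slope: (402 − 372)/(69 − 64) = 6, so qs = 6p − 12.
Without the tax, 714 − 5p = 6p − 12 gives 11p = 726, so p* = $66 and q* = 384.
With the tax collected from buyers, demand (in seller-price terms) shifts: qd = 714 − 5(p + 22).
Solving gives q = 324 with buyers paying $78 and sellers receiving $56 (the $22 wedge).

Buyers pay $78; sellers receive $56; quantity = 324.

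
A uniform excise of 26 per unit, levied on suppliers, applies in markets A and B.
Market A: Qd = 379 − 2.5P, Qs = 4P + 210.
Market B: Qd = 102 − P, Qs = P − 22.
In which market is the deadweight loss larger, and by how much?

Market A: pre-tax P* = 26, Q* = 314; post-tax Q = 274; deadweight loss = 520.
Market B: pre-tax P* = 62, Q* = 40; post-tax Q = 27; deadweight loss = 169.
Difference: 520 vs 169 → market A is larger by 351.

Market A, by 351.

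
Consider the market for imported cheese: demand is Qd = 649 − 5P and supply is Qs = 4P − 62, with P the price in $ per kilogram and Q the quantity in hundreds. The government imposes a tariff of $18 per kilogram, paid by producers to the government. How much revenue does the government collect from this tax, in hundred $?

Tax revenue = $3852 hundred.

Before the tax: set 649 − 5P = 4P − 62 → P* = $79, Q* = 254.
With the tax collected from producers, supply shifts: Qs = 4(P − 18) − 62.
Solving gives Q = 214 with consumers paying $87 and producers receiving $69 (the $18 wedge).
Revenue = t · Q = 18 · 214 = $3852.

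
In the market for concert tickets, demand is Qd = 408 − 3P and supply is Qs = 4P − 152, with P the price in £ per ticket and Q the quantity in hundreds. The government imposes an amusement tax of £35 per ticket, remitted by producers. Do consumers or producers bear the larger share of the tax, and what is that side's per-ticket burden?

Consumers bear the larger share: £20 per ticket.

Before the tax: set 408 − 3P = 4P − 152 → P* = £80, Q* = 168.
With the tax collected from producers, supply shifts: Qs = 4(P − 35) − 152.
New equilibrium: consumers pay £100, producers receive £65, Q = 108. (Wedge: Pb − Ps = 35.)
Per-ticket burden: consumers £20, producers £15.
Consumers take the larger share because demand is less price-elastic here (demand slope 3 vs supply slope 4).
The less price-elastic side of the market bears the larger share of a per-unit tax.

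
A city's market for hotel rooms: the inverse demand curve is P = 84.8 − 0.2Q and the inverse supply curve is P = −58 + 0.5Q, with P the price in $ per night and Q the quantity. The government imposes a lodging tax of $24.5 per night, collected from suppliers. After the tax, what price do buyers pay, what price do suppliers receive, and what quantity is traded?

Rewrite in direct form: Qd = 424 − 5P and Qs = 2P + 116.
Without the tax, 424 − 5P = 2P + 116 gives 7P = 308, so P* = $44 and Q* = 204.
With the tax collected from suppliers, supply shifts: Qs = 2(P − 24.5) + 116.
Solving gives Q = 169 with buyers paying $51 and suppliers receiving $26.5 (the $24.5 wedge).
The less price-elastic side of the market bears the larger share of a per-unit tax.

Buyers pay $51; suppliers receive $26.5; quantity = 169.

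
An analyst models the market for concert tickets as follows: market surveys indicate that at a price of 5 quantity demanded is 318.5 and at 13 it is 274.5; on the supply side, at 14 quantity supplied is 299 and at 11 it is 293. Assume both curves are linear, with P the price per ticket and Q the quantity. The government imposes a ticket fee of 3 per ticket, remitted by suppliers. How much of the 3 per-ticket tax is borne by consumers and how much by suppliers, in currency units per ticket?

Demand slope: (274.5 − 318.5)/(13 − 5) = -5.5, so Qd = 346 − 5.5P.
Supply slope: (293 − 299)/(11 − 14) = 2, so Qs = 2P + 271.
Without the tax, 346 − 5.5P = 2P + 271 gives 7.5P = 75, so P* = 10 and Q* = 291.
With the tax collected from suppliers, supply shifts: Qs = 2(P − 3) + 271.
Solving gives Q = 286.6 with consumers paying 10.8 and suppliers receiving 7.8 (the 3 wedge).
Burden on consumers: 0.8; on suppliers: 2.2. (They sum to 3.)
The less price-elastic side of the market bears the larger share of a per-unit tax.

Consumers bear 0.8 per ticket; suppliers bear 2.2 per ticket.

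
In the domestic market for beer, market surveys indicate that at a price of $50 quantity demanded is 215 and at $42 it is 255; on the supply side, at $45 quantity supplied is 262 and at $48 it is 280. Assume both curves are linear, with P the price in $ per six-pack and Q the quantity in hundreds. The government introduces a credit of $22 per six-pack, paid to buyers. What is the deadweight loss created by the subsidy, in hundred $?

Demand slope: (255 − 215)/(42 − 50) = -5, so Qd = 465 − 5P.
Supply slope: (280 − 262)/(48 − 45) = 6, so Qs = 6P − 8.
Before the subsidy: set 465 − 5P = 6P − 8 → P* = $43, Q* = 250.
With a per-unit subsidy paid to buyers, each effectively pays P − 22, so demand becomes Qd = 465 − 5(P − 22).
New equilibrium: buyers pay $31, producers receive $53, Q = 310. (Wedge: Pb − Ps = −22.)
Quantity rises by |ΔQ| = |250 − 310| = 60.
DWL = ½ · t · |ΔQ| = ½ · 22 · 60 = $660.

Deadweight loss = $660 hundred.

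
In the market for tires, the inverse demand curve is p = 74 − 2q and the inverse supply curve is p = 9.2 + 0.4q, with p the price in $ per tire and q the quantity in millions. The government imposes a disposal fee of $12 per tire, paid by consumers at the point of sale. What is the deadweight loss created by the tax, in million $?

Rewrite in direct form: qd = 37 − 0.5p and qs = 2.5p − 23.
Before the tax: set 37 − 0.5p = 2.5p − 23 → p* = $20, q* = 27.
With the tax collected from consumers, demand (in seller-price terms) shifts: qd = 37 − 0.5(p + 12).
New equilibrium: consumers pay $30, sellers receive $18, q = 22. (Wedge: pb − ps = 12.)
Quantity falls by |ΔQ| = |27 − 22| = 5.
DWL = ½ · t · |ΔQ| = ½ · 12 · 5 = $30.

Deadweight loss = $30 million.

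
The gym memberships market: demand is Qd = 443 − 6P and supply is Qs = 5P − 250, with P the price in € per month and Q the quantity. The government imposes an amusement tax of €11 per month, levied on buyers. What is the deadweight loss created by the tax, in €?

Deadweight loss = €165.

Before the tax: set 443 − 6P = 5P − 250 → P* = €63, Q* = 65.
With the tax collected from buyers, demand (in seller-price terms) shifts: Qd = 443 − 6(P + 11).
Solving gives Q = 35 with buyers paying €68 and suppliers receiving €57 (the €11 wedge).
Quantity falls by |ΔQ| = |65 − 35| = 30.
DWL = ½ · t · |ΔQ| = ½ · 11 · 30 = €165.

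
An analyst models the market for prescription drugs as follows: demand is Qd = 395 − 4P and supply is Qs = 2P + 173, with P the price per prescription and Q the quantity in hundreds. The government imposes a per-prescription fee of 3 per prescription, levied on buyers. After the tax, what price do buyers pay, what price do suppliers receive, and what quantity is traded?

Buyers pay 38; suppliers receive 35; quantity = 243.

Before the tax: set 395 − 4P = 2P + 173 → P* = 37, Q* = 247.
With the tax collected from buyers, demand (in seller-price terms) shifts: Qd = 395 − 4(P + 3).
Solving gives Q = 243 with buyers paying 38 and suppliers receiving 35 (the 3 wedge).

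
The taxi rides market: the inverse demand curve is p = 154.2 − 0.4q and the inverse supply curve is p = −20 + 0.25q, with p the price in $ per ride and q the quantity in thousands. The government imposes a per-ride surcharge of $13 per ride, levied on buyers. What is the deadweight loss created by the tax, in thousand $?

Deadweight loss = $130 thousand.

Rewrite in direct form: qd = 385.5 − 2.5p and qs = 4p + 80.
Before the tax: set 385.5 − 2.5p = 4p + 80 → p* = $47, q* = 268.
With the tax collected from buyers, demand (in seller-price terms) shifts: qd = 385.5 − 2.5(p + 13).
Solving gives q = 248 with buyers paying $55 and suppliers receiving $42 (the $13 wedge).
Quantity falls by |ΔQ| = |268 − 248| = 20.
DWL = ½ · t · |ΔQ| = ½ · 13 · 20 = $130.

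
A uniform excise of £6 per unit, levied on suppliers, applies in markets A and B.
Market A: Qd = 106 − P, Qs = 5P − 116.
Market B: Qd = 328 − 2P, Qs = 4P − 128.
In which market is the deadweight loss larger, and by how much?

Market A: pre-tax P* = £37, Q* = 69; post-tax Q = 64; deadweight loss = £15.
Market B: pre-tax P* = £76, Q* = 176; post-tax Q = 168; deadweight loss = £24.
Difference: £15 vs £24 → market B is larger by £9.

Market B, by £9.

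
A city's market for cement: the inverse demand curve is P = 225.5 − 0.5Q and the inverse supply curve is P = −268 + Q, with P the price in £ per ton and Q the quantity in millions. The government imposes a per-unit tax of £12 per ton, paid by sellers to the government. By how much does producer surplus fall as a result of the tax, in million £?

Producer surplus falls by £2600 million.

Rewrite in direct form: Qd = 451 − 2P and Qs = P + 268.
Before the tax: set 451 − 2P = P + 268 → P* = £61, Q* = 329.
With the tax collected from sellers, supply shifts: Qs = (P − 12) + 268.
Solving gives Q = 321 with buyers paying £65 and sellers receiving £53 (the £12 wedge).
ΔPS is the trapezoid between Q = 321 and Q = 329 of height £8: ½ · (329 + 321) · 8 = £2600.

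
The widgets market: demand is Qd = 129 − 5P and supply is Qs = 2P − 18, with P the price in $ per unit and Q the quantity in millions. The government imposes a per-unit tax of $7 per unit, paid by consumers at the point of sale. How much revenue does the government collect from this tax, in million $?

Before the tax: set 129 − 5P = 2P − 18 → P* = $21, Q* = 24.
With the tax collected from consumers, demand (in seller-price terms) shifts: Qd = 129 − 5(P + 7).
New equilibrium: consumers pay $23, producers receive $16, Q = 14. (Wedge: Pb − Ps = 7.)
Revenue = t · Q = 7 · 14 = $98.

Tax revenue = $98 million.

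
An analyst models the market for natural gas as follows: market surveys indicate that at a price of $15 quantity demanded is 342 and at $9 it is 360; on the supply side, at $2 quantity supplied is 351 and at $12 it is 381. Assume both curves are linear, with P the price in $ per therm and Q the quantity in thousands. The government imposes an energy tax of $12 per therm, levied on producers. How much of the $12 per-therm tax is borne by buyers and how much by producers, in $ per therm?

Buyers bear $6 per therm; producers bear $6 per therm.

Demand slope: (360 − 342)/(9 − 15) = -3, so Qd = 387 − 3P.
Supply slope: (381 − 351)/(12 − 2) = 3, so Qs = 3P + 345.
Without the tax, 387 − 3P = 3P + 345 gives 6P = 42, so P* = $7 and Q* = 366.
With the tax collected from producers, supply shifts: Qs = 3(P − 12) + 345.
Solving gives Q = 348 with buyers paying $13 and producers receiving $1 (the $12 wedge).
Burden on buyers: $6; on producers: $6. (They sum to $12.)
The less price-elastic side of the market bears the larger share of a per-unit tax.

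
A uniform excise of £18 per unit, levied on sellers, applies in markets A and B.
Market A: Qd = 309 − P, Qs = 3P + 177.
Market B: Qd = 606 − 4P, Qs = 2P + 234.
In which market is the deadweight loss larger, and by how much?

Market B, by £94.5.

Market A: pre-tax P* = £33, Q* = 276; post-tax Q = 262.5; deadweight loss = £121.5.
Market B: pre-tax P* = £62, Q* = 358; post-tax Q = 334; deadweight loss = £216.
Difference: £121.5 vs £216 → market B is larger by £94.5.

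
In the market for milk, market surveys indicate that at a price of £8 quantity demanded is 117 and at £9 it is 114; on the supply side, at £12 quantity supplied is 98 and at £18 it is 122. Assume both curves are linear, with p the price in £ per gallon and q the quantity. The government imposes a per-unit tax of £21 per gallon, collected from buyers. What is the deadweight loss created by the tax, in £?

Demand slope: (114 − 117)/(9 − 8) = -3, so qd = 141 − 3p.
Supply slope: (122 − 98)/(18 − 12) = 4, so qs = 4p + 50.
Before the tax: set 141 − 3p = 4p + 50 → p* = £13, q* = 102.
With the tax collected from buyers, demand (in seller-price terms) shifts: qd = 141 − 3(p + 21).
Solving gives q = 66 with buyers paying £25 and sellers receiving £4 (the £21 wedge).
Quantity falls by |ΔQ| = |102 − 66| = 36.
DWL = ½ · t · |ΔQ| = ½ · 21 · 36 = £378.

Deadweight loss = £378.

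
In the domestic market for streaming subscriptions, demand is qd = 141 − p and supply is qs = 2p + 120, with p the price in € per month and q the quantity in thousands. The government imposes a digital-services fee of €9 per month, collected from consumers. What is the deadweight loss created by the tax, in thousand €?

Without the tax, 141 − p = 2p + 120 gives 3p = 21, so p* = €7 and q* = 134.
With the tax collected from consumers, demand (in seller-price terms) shifts: qd = 141 − (p + 9).
New equilibrium: consumers pay €13, producers receive €4, q = 128. (Wedge: pb − ps = 9.)
Quantity falls by |ΔQ| = |134 − 128| = 6.
DWL = ½ · t · |ΔQ| = ½ · 9 · 6 = €27.

Deadweight loss = €27 thousand.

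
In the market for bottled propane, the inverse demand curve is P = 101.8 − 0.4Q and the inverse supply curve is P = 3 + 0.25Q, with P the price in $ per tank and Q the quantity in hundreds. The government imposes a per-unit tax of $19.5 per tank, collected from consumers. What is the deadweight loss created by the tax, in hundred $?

Deadweight loss = $292.5 hundred.

Inverting to Q(P) form: Qd = 254.5 − 2.5P; Qs = 4P − 12.
Before the tax: set 254.5 − 2.5P = 4P − 12 → P* = $41, Q* = 152.
With the tax collected from consumers, demand (in seller-price terms) shifts: Qd = 254.5 − 2.5(P + 19.5).
Solving gives Q = 122 with consumers paying $53 and producers receiving $33.5 (the $19.5 wedge).
Quantity falls by |ΔQ| = |152 − 122| = 30.
DWL = ½ · t · |ΔQ| = ½ · 19.5 · 30 = $292.5.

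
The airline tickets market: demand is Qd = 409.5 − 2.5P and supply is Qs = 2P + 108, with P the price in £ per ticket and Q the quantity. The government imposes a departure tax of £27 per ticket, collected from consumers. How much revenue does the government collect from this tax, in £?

Before the tax: set 409.5 − 2.5P = 2P + 108 → P* = £67, Q* = 242.
With the tax collected from consumers, demand (in seller-price terms) shifts: Qd = 409.5 − 2.5(P + 27).
Solving gives Q = 212 with consumers paying £79 and sellers receiving £52 (the £27 wedge).
Revenue = t · Q = 27 · 212 = £5724.

Tax revenue = £5724.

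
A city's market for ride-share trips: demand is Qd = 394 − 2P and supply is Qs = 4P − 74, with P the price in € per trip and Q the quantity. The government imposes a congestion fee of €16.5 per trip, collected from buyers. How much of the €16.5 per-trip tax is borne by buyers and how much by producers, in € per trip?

Buyers bear €11 per trip; producers bear €5.5 per trip.

Without the tax, 394 − 2P = 4P − 74 gives 6P = 468, so P* = €78 and Q* = 238.
With the tax collected from buyers, demand (in seller-price terms) shifts: Qd = 394 − 2(P + 16.5).
New equilibrium: buyers pay €89, producers receive €72.5, Q = 216. (Wedge: Pb − Ps = 16.5.)
Burden on buyers: €11; on producers: €5.5. (They sum to €16.5.)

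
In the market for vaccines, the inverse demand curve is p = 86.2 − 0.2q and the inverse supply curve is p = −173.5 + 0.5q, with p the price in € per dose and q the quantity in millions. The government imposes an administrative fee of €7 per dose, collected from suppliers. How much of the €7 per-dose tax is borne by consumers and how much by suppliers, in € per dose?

Inverting to q(p) form: qd = 431 − 5p; qs = 2p + 347.
Without the tax, 431 − 5p = 2p + 347 gives 7p = 84, so p* = €12 and q* = 371.
With the tax collected from suppliers, supply shifts: qs = 2(p − 7) + 347.
Solving gives q = 361 with consumers paying €14 and suppliers receiving €7 (the €7 wedge).
Burden on consumers: €2; on suppliers: €5. (They sum to €7.)

Consumers bear €2 per dose; suppliers bear €5 per dose.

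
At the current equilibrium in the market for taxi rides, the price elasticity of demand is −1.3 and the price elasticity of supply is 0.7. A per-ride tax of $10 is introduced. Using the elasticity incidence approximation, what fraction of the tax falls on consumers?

Consumers' share ≈ 0.35.

Incidence ratio: consumers' share ≈ εs / (εs + |εd|) = 0.7 / (0.7 + 1.3) = 0.35.
Supply is the less elastic side, so consumers bear the smaller share.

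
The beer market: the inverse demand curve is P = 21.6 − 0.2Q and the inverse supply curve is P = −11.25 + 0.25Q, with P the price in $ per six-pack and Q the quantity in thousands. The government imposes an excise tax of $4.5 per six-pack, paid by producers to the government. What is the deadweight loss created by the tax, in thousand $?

Deadweight loss = $22.5 thousand.

Inverting to Q(P) form: Qd = 108 − 5P; Qs = 4P + 45.
Without the tax, 108 − 5P = 4P + 45 gives 9P = 63, so P* = $7 and Q* = 73.
With the tax collected from producers, supply shifts: Qs = 4(P − 4.5) + 45.
New equilibrium: consumers pay $9, producers receive $4.5, Q = 63. (Wedge: Pb − Ps = 4.5.)
Quantity falls by |ΔQ| = |73 − 63| = 10.
DWL = ½ · t · |ΔQ| = ½ · 4.5 · 10 = $22.5.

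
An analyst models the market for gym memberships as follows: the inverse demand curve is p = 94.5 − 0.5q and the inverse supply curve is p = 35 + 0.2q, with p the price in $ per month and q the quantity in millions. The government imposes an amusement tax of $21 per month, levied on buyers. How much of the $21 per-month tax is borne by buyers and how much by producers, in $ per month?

Buyers bear $15 per month; producers bear $6 per month.

Inverting to q(p) form: qd = 189 − 2p; qs = 5p − 175.
Without the tax, 189 − 2p = 5p − 175 gives 7p = 364, so p* = $52 and q* = 85.
With the tax collected from buyers, demand (in seller-price terms) shifts: qd = 189 − 2(p + 21).
New equilibrium: buyers pay $67, producers receive $46, q = 55. (Wedge: pb − ps = 21.)
Burden on buyers: $15; on producers: $6. (They sum to $21.)
The less price-elastic side of the market bears the larger share of a per-unit tax.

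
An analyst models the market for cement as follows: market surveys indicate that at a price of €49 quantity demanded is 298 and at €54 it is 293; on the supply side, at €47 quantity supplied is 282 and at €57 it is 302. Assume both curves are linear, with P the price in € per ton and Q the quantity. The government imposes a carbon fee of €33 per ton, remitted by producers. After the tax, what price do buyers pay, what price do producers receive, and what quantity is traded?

Demand slope: (293 − 298)/(54 − 49) = -1, so Qd = 347 − P.
Supply slope: (302 − 282)/(57 − 47) = 2, so Qs = 2P + 188.
Before the tax: set 347 − P = 2P + 188 → P* = €53, Q* = 294.
With the tax collected from producers, supply shifts: Qs = 2(P − 33) + 188.
New equilibrium: buyers pay €75, producers receive €42, Q = 272. (Wedge: Pb − Ps = 33.)
The less price-elastic side of the market bears the larger share of a per-unit tax.

Buyers pay €75; producers receive €42; quantity = 272.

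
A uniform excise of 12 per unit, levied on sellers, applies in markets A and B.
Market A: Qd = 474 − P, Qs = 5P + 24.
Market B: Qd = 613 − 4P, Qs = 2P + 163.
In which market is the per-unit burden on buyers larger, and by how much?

Market A, by 6.

Market A: pre-tax P* = 75, Q* = 399; post-tax Q = 389; per-unit burden on buyers = 10.
Market B: pre-tax P* = 75, Q* = 313; post-tax Q = 297; per-unit burden on buyers = 4.
Difference: 10 vs 4 → market A is larger by 6.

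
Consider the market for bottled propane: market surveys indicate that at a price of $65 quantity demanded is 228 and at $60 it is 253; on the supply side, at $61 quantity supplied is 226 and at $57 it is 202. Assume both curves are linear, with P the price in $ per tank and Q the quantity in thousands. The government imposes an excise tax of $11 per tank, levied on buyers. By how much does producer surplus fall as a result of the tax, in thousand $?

Producer surplus falls by $1115 thousand.

Demand slope: (253 − 228)/(60 − 65) = -5, so Qd = 553 − 5P.
Supply slope: (202 − 226)/(57 − 61) = 6, so Qs = 6P − 140.
Before the tax: set 553 − 5P = 6P − 140 → P* = $63, Q* = 238.
With the tax collected from buyers, demand (in seller-price terms) shifts: Qd = 553 − 5(P + 11).
New equilibrium: buyers pay $69, sellers receive $58, Q = 208. (Wedge: Pb − Ps = 11.)
ΔPS is the trapezoid between Q = 208 and Q = 238 of height $5: ½ · (238 + 208) · 5 = $1115.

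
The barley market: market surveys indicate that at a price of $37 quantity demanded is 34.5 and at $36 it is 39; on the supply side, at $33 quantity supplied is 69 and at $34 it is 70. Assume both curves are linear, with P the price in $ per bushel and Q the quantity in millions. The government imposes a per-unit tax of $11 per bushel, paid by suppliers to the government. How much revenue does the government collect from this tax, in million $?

Demand slope: (39 − 34.5)/(36 − 37) = -4.5, so Qd = 201 − 4.5P.
Supply slope: (70 − 69)/(34 − 33) = 1, so Qs = P + 36.
Before the tax: set 201 − 4.5P = P + 36 → P* = $30, Q* = 66.
With the tax collected from suppliers, supply shifts: Qs = (P − 11) + 36.
Solving gives Q = 57 with buyers paying $32 and suppliers receiving $21 (the $11 wedge).
Revenue = t · Q = 11 · 57 = $627.

Tax revenue = $627 million.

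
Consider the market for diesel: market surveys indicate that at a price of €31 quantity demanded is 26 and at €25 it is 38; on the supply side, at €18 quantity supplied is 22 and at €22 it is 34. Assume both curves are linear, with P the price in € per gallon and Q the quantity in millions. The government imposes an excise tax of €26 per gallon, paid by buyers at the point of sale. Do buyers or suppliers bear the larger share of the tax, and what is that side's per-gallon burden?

Buyers bear the larger share: €15.6 per gallon.

Demand slope: (38 − 26)/(25 − 31) = -2, so Qd = 88 − 2P.
Supply slope: (34 − 22)/(22 − 18) = 3, so Qs = 3P − 32.
Before the tax: set 88 − 2P = 3P − 32 → P* = €24, Q* = 40.
With the tax collected from buyers, demand (in seller-price terms) shifts: Qd = 88 − 2(P + 26).
Solving gives Q = 8.8 with buyers paying €39.6 and suppliers receiving €13.6 (the €26 wedge).
Per-gallon burden: buyers €15.6, suppliers €10.4.
Buyers take the larger share because demand is less price-elastic here (demand slope 2 vs supply slope 3).
The less price-elastic side of the market bears the larger share of a per-unit tax.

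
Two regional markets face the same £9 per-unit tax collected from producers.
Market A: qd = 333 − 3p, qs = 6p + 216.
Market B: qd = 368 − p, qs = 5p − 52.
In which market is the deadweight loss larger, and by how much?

Market A, by £47.25.

Market A: pre-tax p* = £13, q* = 294; post-tax q = 276; deadweight loss = £81.
Market B: pre-tax p* = £70, q* = 298; post-tax q = 290.5; deadweight loss = £33.75.
Difference: £81 vs £33.75 → market A is larger by £47.25.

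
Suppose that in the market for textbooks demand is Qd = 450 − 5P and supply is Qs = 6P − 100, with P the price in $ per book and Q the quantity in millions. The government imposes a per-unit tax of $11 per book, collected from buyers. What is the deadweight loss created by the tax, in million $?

Deadweight loss = $165 million.

Before the tax: set 450 − 5P = 6P − 100 → P* = $50, Q* = 200.
With the tax collected from buyers, demand (in seller-price terms) shifts: Qd = 450 − 5(P + 11).
New equilibrium: buyers pay $56, sellers receive $45, Q = 170. (Wedge: Pb − Ps = 11.)
Quantity falls by |ΔQ| = |200 − 170| = 30.
DWL = ½ · t · |ΔQ| = ½ · 11 · 30 = $165.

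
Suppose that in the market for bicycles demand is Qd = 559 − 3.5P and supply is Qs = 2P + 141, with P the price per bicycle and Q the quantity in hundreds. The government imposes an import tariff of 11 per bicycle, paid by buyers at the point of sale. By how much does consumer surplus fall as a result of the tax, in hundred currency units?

Consumer surplus falls by 1144 hundred.

Without the tax, 559 − 3.5P = 2P + 141 gives 5.5P = 418, so P* = 76 and Q* = 293.
With the tax collected from buyers, demand (in seller-price terms) shifts: Qd = 559 − 3.5(P + 11).
Solving gives Q = 279 with buyers paying 80 and suppliers receiving 69 (the 11 wedge).
ΔCS is the trapezoid between Q = 279 and Q = 293 of height 4: ½ · (293 + 279) · 4 = 1144.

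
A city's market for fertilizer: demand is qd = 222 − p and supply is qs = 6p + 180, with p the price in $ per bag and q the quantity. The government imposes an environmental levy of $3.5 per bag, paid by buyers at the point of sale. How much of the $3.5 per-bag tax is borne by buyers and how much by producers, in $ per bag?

Without the tax, 222 − p = 6p + 180 gives 7p = 42, so p* = $6 and q* = 216.
With the tax collected from buyers, demand (in seller-price terms) shifts: qd = 222 − (p + 3.5).
New equilibrium: buyers pay $9, producers receive $5.5, q = 213. (Wedge: pb − ps = 3.5.)
Burden on buyers: $3; on producers: $0.5. (They sum to $3.5.)

Buyers bear $3 per bag; producers bear $0.5 per bag.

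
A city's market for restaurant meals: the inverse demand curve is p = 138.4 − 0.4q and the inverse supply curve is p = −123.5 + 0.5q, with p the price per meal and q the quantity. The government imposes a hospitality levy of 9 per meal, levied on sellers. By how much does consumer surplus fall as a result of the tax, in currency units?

Inverting to q(p) form: qd = 346 − 2.5p; qs = 2p + 247.
Before the tax: set 346 − 2.5p = 2p + 247 → p* = 22, q* = 291.
With the tax collected from sellers, supply shifts: qs = 2(p − 9) + 247.
Solving gives q = 281 with buyers paying 26 and sellers receiving 17 (the 9 wedge).
ΔCS is the trapezoid between Q = 281 and Q = 291 of height 4: ½ · (291 + 281) · 4 = 1144.

Consumer surplus falls by 1144.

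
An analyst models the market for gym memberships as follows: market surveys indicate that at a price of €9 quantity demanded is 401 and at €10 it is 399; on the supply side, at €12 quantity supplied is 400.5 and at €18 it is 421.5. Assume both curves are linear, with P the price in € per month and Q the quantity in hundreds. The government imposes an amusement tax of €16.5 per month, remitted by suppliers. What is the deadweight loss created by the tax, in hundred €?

Deadweight loss = €173.25 hundred.

Demand slope: (399 − 401)/(10 − 9) = -2, so Qd = 419 − 2P.
Supply slope: (421.5 − 400.5)/(18 − 12) = 3.5, so Qs = 3.5P + 358.5.
Without the tax, 419 − 2P = 3.5P + 358.5 gives 5.5P = 60.5, so P* = €11 and Q* = 397.
With the tax collected from suppliers, supply shifts: Qs = 3.5(P − 16.5) + 358.5.
Solving gives Q = 376 with consumers paying €21.5 and suppliers receiving €5 (the €16.5 wedge).
Quantity falls by |ΔQ| = |397 − 376| = 21.
DWL = ½ · t · |ΔQ| = ½ · 16.5 · 21 = €173.25.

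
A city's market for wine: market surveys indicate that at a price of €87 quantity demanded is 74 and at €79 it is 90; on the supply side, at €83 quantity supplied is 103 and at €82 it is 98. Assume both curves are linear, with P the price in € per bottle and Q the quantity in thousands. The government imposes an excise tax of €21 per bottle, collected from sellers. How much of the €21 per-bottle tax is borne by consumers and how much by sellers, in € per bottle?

Consumers bear €15 per bottle; sellers bear €6 per bottle.

Demand slope: (90 − 74)/(79 − 87) = -2, so Qd = 248 − 2P.
Supply slope: (98 − 103)/(82 − 83) = 5, so Qs = 5P − 312.
Without the tax, 248 − 2P = 5P − 312 gives 7P = 560, so P* = €80 and Q* = 88.
With the tax collected from sellers, supply shifts: Qs = 5(P − 21) − 312.
Solving gives Q = 58 with consumers paying €95 and sellers receiving €74 (the €21 wedge).
Burden on consumers: €15; on sellers: €6. (They sum to €21.)
The less price-elastic side of the market bears the larger share of a per-unit tax.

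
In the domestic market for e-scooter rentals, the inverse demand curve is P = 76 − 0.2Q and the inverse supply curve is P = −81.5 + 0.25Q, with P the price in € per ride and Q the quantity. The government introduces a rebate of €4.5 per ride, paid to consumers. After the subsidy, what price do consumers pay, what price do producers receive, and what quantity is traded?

Rewrite in direct form: Qd = 380 − 5P and Qs = 4P + 326.
Before the subsidy: set 380 − 5P = 4P + 326 → P* = €6, Q* = 350.
With a per-unit subsidy paid to consumers, each effectively pays P − 4.5, so demand becomes Qd = 380 − 5(P − 4.5).
New equilibrium: consumers pay €4, producers receive €8.5, Q = 360. (Wedge: Pb − Ps = −4.5.)

Consumers pay €4; producers receive €8.5; quantity = 360.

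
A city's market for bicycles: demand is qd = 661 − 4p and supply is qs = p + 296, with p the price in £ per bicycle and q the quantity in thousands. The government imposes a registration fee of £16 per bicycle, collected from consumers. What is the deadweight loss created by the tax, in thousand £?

Without the tax, 661 − 4p = p + 296 gives 5p = 365, so p* = £73 and q* = 369.
With the tax collected from consumers, demand (in seller-price terms) shifts: qd = 661 − 4(p + 16).
New equilibrium: consumers pay £76.2, suppliers receive £60.2, q = 356.2. (Wedge: pb − ps = 16.)
Quantity falls by |ΔQ| = |369 − 356.2| = 12.8.
DWL = ½ · t · |ΔQ| = ½ · 16 · 12.8 = £102.4.

Deadweight loss = £102.4 thousand.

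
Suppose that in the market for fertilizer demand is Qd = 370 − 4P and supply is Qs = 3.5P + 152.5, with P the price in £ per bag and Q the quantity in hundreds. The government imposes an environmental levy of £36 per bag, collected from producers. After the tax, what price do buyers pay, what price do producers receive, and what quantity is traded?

Buyers pay £45.8; producers receive £9.8; quantity = 186.8.

Before the tax: set 370 − 4P = 3.5P + 152.5 → P* = £29, Q* = 254.
With the tax collected from producers, supply shifts: Qs = 3.5(P − 36) + 152.5.
New equilibrium: buyers pay £45.8, producers receive £9.8, Q = 186.8. (Wedge: Pb − Ps = 36.)
The less price-elastic side of the market bears the larger share of a per-unit tax.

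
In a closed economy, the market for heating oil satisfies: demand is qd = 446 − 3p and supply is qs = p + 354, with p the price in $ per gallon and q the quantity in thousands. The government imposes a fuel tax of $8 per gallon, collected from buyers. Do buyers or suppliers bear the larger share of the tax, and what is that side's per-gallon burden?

Before the tax: set 446 − 3p = p + 354 → p* = $23, q* = 377.
With the tax collected from buyers, demand (in seller-price terms) shifts: qd = 446 − 3(p + 8).
Solving gives q = 371 with buyers paying $25 and suppliers receiving $17 (the $8 wedge).
Per-gallon burden: buyers $2, suppliers $6.
Suppliers take the larger share because supply is less price-elastic here (demand slope 3 vs supply slope 1).
The less price-elastic side of the market bears the larger share of a per-unit tax.

Suppliers bear the larger share: $6 per gallon.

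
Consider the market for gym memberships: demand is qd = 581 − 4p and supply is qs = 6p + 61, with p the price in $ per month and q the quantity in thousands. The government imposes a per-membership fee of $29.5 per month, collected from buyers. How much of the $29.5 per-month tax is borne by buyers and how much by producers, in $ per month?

Buyers bear $17.7 per month; producers bear $11.8 per month.

Without the tax, 581 − 4p = 6p + 61 gives 10p = 520, so p* = $52 and q* = 373.
With the tax collected from buyers, demand (in seller-price terms) shifts: qd = 581 − 4(p + 29.5).
Solving gives q = 302.2 with buyers paying $69.7 and producers receiving $40.2 (the $29.5 wedge).
Burden on buyers: $17.7; on producers: $11.8. (They sum to $29.5.)
The less price-elastic side of the market bears the larger share of a per-unit tax.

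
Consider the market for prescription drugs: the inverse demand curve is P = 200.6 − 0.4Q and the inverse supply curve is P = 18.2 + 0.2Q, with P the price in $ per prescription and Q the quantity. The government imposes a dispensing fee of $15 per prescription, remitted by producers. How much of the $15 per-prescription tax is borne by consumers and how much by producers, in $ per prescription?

Rewrite in direct form: Qd = 501.5 − 2.5P and Qs = 5P − 91.
Without the tax, 501.5 − 2.5P = 5P − 91 gives 7.5P = 592.5, so P* = $79 and Q* = 304.
With the tax collected from producers, supply shifts: Qs = 5(P − 15) − 91.
New equilibrium: consumers pay $89, producers receive $74, Q = 279. (Wedge: Pb − Ps = 15.)
Burden on consumers: $10; on producers: $5. (They sum to $15.)
The less price-elastic side of the market bears the larger share of a per-unit tax.

Consumers bear $10 per prescription; producers bear $5 per prescription.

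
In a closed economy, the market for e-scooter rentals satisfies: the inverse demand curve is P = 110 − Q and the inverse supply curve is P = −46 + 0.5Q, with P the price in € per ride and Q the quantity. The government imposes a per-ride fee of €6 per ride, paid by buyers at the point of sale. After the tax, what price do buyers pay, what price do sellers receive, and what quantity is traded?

Inverting to Q(P) form: Qd = 110 − P; Qs = 2P + 92.
Without the tax, 110 − P = 2P + 92 gives 3P = 18, so P* = €6 and Q* = 104.
With the tax collected from buyers, demand (in seller-price terms) shifts: Qd = 110 − (P + 6).
New equilibrium: buyers pay €10, sellers receive €4, Q = 100. (Wedge: Pb − Ps = 6.)
The less price-elastic side of the market bears the larger share of a per-unit tax.

Buyers pay €10; sellers receive €4; quantity = 100.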